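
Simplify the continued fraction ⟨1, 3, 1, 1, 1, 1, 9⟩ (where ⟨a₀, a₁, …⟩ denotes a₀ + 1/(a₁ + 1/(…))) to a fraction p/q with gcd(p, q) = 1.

Starting at the tail and folding back:
Start with 9.
1 + 1/(9/1) = 1 + 1/9 = 10/9
1 + 1/(10/9) = 1 + 9/10 = 19/10
1 + 1/(19/10) = 1 + 10/19 = 29/19
1 + 1/(29/19) = 1 + 19/29 = 48/29
3 + 1/(48/29) = 3 + 29/48 = 173/48
1 + 1/(173/48) = 1 + 48/173 = 221/173

221/173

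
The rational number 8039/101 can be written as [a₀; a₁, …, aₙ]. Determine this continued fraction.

[79; 1, 1, 2, 6, 3]

8039 = 79·101 + 60, so a_0 = 79
101 = 1·60 + 41, so a_1 = 1
60 = 1·41 + 19, so a_2 = 1
41 = 2·19 + 3, so a_3 = 2
19 = 6·3 + 1, so a_4 = 6
3 = 3·1 + 0, so a_5 = 3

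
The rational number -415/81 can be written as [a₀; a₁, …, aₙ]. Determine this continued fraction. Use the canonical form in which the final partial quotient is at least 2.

Repeatedly divide and take the remainder:
-415 = -6·81 + 71, so a_0 = -6
81 = 1·71 + 10, so a_1 = 1
71 = 7·10 + 1, so a_2 = 7
10 = 10·1 + 0, so a_3 = 10

[-6; 1, 7, 10]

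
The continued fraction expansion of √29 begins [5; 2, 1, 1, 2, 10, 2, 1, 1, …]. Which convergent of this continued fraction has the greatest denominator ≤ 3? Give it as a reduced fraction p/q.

16/3

a_0 = 5: 5/1  (≤ bound)
a_1 = 2: 11/2  (≤ bound)
a_2 = 1: 16/3  (≤ bound)
a_3 = 1: 27/5  (> 3, stop)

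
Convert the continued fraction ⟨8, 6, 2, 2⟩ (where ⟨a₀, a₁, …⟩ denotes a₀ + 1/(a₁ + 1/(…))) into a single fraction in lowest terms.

Compute successive convergents:
a_0 = 8: 8/1
a_1 = 6: 49/6
a_2 = 2: 106/13
a_3 = 2: 261/32

261/32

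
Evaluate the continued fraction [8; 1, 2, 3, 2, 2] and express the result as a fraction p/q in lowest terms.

487/56

Work from the innermost term outward:
Start with 2.
2 + 1/(2/1) = 2 + 1/2 = 5/2
3 + 1/(5/2) = 3 + 2/5 = 17/5
2 + 1/(17/5) = 2 + 5/17 = 39/17
1 + 1/(39/17) = 1 + 17/39 = 56/39
8 + 1/(56/39) = 8 + 39/56 = 487/56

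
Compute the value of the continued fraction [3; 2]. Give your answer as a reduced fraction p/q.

Build up convergents one term at a time:
a_0 = 3: 3/1
a_1 = 2: 7/2

7/2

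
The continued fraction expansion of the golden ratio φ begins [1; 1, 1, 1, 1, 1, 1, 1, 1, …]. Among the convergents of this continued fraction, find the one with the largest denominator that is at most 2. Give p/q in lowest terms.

3/2

a_0 = 1: 1/1  (≤ bound)
a_1 = 1: 2/1  (≤ bound)
a_2 = 1: 3/2  (≤ bound)
a_3 = 1: 5/3  (> 2, stop)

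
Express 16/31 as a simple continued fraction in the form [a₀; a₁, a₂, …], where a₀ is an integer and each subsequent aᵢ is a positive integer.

[0; 1, 1, 15]

Repeatedly divide and take the remainder:
16 ÷ 31 → quotient 0, remainder 16
31 ÷ 16 → quotient 1, remainder 15
16 ÷ 15 → quotient 1, remainder 1
15 ÷ 1 → quotient 15, remainder 0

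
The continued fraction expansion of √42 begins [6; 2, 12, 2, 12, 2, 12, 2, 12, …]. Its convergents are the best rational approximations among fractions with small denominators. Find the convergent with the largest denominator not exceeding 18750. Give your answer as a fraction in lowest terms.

109194/16849

List convergents until the denominator exceeds the bound:
a_0 = 6: 6/1  (≤ bound)
a_1 = 2: 13/2  (≤ bound)
a_2 = 12: 162/25  (≤ bound)
a_3 = 2: 337/52  (≤ bound)
a_4 = 12: 4206/649  (≤ bound)
a_5 = 2: 8749/1350  (≤ bound)
a_6 = 12: 109194/16849  (≤ bound)
a_7 = 2: 227137/35048  (> 18750, stop)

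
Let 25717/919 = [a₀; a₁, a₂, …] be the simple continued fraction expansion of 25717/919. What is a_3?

3

25717 ÷ 919 → quotient 27, remainder 904
919 ÷ 904 → quotient 1, remainder 15
904 ÷ 15 → quotient 60, remainder 4
15 ÷ 4 → quotient 3, remainder 3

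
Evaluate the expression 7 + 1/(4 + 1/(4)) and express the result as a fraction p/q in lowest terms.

a_0 = 7: 7/1
a_1 = 4: 29/4
a_2 = 4: 123/17

123/17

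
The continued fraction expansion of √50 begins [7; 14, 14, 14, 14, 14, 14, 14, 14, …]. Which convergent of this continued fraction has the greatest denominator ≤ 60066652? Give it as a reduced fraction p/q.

54608393/7722793

List convergents until the denominator exceeds the bound:
a_0 = 7: 7/1  (≤ bound)
a_1 = 14: 99/14  (≤ bound)
a_2 = 14: 1393/197  (≤ bound)
a_3 = 14: 19601/2772  (≤ bound)
a_4 = 14: 275807/39005  (≤ bound)
a_5 = 14: 3880899/548842  (≤ bound)
a_6 = 14: 54608393/7722793  (≤ bound)
a_7 = 14: 768398401/108667944  (> 60066652, stop)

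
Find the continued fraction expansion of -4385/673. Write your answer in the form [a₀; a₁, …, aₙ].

-4385 ÷ 673 → quotient -7, remainder 326
673 ÷ 326 → quotient 2, remainder 21
326 ÷ 21 → quotient 15, remainder 11
21 ÷ 11 → quotient 1, remainder 10
11 ÷ 10 → quotient 1, remainder 1
10 ÷ 1 → quotient 10, remainder 0

[-7; 2, 15, 1, 1, 10]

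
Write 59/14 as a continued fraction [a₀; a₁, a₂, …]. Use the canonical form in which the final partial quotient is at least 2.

[4; 4, 1, 2]

59 = 4·14 + 3, so a_0 = 4
14 = 4·3 + 2, so a_1 = 4
3 = 1·2 + 1, so a_2 = 1
2 = 2·1 + 0, so a_3 = 2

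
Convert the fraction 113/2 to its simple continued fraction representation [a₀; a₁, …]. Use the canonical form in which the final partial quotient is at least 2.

⌊113/2⌋ = 56, remainder 1
⌊2/1⌋ = 2, remainder 0

[56; 2]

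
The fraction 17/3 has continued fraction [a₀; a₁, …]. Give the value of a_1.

Repeatedly divide and take the remainder:
⌊17/3⌋ = 5, remainder 2
⌊3/2⌋ = 1, remainder 1

1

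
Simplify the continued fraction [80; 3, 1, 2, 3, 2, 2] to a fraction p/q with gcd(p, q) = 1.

Starting at the tail and folding back:
Start with 2.
2 + 1/(2/1) = 2 + 1/2 = 5/2
3 + 1/(5/2) = 3 + 2/5 = 17/5
2 + 1/(17/5) = 2 + 5/17 = 39/17
1 + 1/(39/17) = 1 + 17/39 = 56/39
3 + 1/(56/39) = 3 + 39/56 = 207/56
80 + 1/(207/56) = 80 + 56/207 = 16616/207

16616/207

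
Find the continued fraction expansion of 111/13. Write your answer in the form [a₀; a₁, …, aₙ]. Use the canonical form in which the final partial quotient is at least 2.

[8; 1, 1, 6]

111 = 8·13 + 7, so a_0 = 8
13 = 1·7 + 6, so a_1 = 1
7 = 1·6 + 1, so a_2 = 1
6 = 6·1 + 0, so a_3 = 6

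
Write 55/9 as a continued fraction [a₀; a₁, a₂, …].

55 = 6·9 + 1, so a_0 = 6
9 = 9·1 + 0, so a_1 = 9

[6; 9]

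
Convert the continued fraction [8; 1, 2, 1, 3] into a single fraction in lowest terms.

Starting at the tail and folding back:
Start with 3.
1 + 1/(3/1) = 1 + 1/3 = 4/3
2 + 1/(4/3) = 2 + 3/4 = 11/4
1 + 1/(11/4) = 1 + 4/11 = 15/11
8 + 1/(15/11) = 8 + 11/15 = 131/15

131/15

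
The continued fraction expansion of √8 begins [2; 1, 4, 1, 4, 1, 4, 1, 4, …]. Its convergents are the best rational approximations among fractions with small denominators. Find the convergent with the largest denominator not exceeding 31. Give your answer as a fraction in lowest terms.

82/29

List convergents until the denominator exceeds the bound:
a_0 = 2: 2/1  (≤ bound)
a_1 = 1: 3/1  (≤ bound)
a_2 = 4: 14/5  (≤ bound)
a_3 = 1: 17/6  (≤ bound)
a_4 = 4: 82/29  (≤ bound)
a_5 = 1: 99/35  (> 31, stop)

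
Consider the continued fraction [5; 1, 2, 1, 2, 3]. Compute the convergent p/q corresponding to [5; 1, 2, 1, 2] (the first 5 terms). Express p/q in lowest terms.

Compute successive convergents:
a_0 = 5: 5/1
a_1 = 1: 6/1
a_2 = 2: 17/3
a_3 = 1: 23/4
a_4 = 2: 63/11

63/11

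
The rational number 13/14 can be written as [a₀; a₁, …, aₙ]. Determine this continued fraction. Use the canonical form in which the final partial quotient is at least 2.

[0; 1, 13]

⌊13/14⌋ = 0, remainder 13
⌊14/13⌋ = 1, remainder 1
⌊13/1⌋ = 13, remainder 0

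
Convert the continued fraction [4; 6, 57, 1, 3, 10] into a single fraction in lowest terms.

a_0 = 4: 4/1
a_1 = 6: 25/6
a_2 = 57: 1429/343
a_3 = 1: 1454/349
a_4 = 3: 5791/1390
a_5 = 10: 59364/14249

59364/14249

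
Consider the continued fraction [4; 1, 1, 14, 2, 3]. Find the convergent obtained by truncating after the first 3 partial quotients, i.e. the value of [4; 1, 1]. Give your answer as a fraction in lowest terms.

a_0 = 4: 4/1
a_1 = 1: 5/1
a_2 = 1: 9/2

9/2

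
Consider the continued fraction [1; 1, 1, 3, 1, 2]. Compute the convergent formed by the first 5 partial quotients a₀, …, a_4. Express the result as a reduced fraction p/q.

14/9

Use the convergent recurrence hₖ = aₖ·hₖ₋₁ + hₖ₋₂ (and likewise for the denominators kₖ):
a_0 = 1: 1/1
a_1 = 1: 2/1
a_2 = 1: 3/2
a_3 = 3: 11/7
a_4 = 1: 14/9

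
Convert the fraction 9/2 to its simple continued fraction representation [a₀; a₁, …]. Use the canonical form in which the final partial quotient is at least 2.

⌊9/2⌋ = 4, remainder 1
⌊2/1⌋ = 2, remainder 0

[4; 2]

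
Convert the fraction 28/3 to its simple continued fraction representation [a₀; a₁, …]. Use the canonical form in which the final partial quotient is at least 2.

⌊28/3⌋ = 9, remainder 1
⌊3/1⌋ = 3, remainder 0

[9; 3]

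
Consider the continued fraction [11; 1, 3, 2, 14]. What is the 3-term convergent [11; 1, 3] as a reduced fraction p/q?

47/4

Starting at the tail and folding back:
Start with 3.
1 + 1/(3/1) = 1 + 1/3 = 4/3
11 + 1/(4/3) = 11 + 3/4 = 47/4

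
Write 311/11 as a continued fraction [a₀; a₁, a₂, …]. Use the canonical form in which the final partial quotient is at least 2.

[28; 3, 1, 2]

311 ÷ 11 → quotient 28, remainder 3
11 ÷ 3 → quotient 3, remainder 2
3 ÷ 2 → quotient 1, remainder 1
2 ÷ 1 → quotient 2, remainder 0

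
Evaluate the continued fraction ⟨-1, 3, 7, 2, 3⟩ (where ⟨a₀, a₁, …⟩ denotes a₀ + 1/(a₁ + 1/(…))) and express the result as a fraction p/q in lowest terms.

a_0 = -1: -1/1
a_1 = 3: -2/3
a_2 = 7: -15/22
a_3 = 2: -32/47
a_4 = 3: -111/163

-111/163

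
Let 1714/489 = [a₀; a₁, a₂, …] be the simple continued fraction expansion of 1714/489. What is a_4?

1714 = 3·489 + 247, so a_0 = 3
489 = 1·247 + 242, so a_1 = 1
247 = 1·242 + 5, so a_2 = 1
242 = 48·5 + 2, so a_3 = 48
5 = 2·2 + 1, so a_4 = 2

2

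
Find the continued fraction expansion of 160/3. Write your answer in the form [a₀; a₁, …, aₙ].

[53; 3]

Apply division with remainder until the remainder is 0:
⌊160/3⌋ = 53, remainder 1
⌊3/1⌋ = 3, remainder 0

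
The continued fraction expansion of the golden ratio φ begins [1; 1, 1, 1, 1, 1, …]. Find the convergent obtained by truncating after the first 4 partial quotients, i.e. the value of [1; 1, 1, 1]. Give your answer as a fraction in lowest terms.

5/3

a_0 = 1: 1/1
a_1 = 1: 2/1
a_2 = 1: 3/2
a_3 = 1: 5/3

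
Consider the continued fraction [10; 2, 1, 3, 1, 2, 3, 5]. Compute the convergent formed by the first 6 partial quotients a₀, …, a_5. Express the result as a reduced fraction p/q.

a_0 = 10: 10/1
a_1 = 2: 21/2
a_2 = 1: 31/3
a_3 = 3: 114/11
a_4 = 1: 145/14
a_5 = 2: 404/39

404/39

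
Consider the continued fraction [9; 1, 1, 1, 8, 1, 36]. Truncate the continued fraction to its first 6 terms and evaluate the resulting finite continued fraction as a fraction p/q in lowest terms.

280/29

Starting at the tail and folding back:
Start with 1.
8 + 1/(1/1) = 8 + 1/1 = 9/1
1 + 1/(9/1) = 1 + 1/9 = 10/9
1 + 1/(10/9) = 1 + 9/10 = 19/10
1 + 1/(19/10) = 1 + 10/19 = 29/19
9 + 1/(29/19) = 9 + 19/29 = 280/29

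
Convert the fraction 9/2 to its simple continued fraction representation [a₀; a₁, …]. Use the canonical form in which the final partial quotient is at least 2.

9 ÷ 2 → quotient 4, remainder 1
2 ÷ 1 → quotient 2, remainder 0

[4; 2]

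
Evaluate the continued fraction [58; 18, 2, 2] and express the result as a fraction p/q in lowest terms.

5341/92

Start with 2.
2 + 1/(2/1) = 2 + 1/2 = 5/2
18 + 1/(5/2) = 18 + 2/5 = 92/5
58 + 1/(92/5) = 58 + 5/92 = 5341/92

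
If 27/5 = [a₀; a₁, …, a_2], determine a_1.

27 ÷ 5 → quotient 5, remainder 2
5 ÷ 2 → quotient 2, remainder 1

2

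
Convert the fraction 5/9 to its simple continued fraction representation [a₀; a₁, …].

[0; 1, 1, 4]

⌊5/9⌋ = 0, remainder 5
⌊9/5⌋ = 1, remainder 4
⌊5/4⌋ = 1, remainder 1
⌊4/1⌋ = 4, remainder 0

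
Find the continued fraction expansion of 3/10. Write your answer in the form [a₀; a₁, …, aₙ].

Apply division with remainder until the remainder is 0:
3 = 0·10 + 3, so a_0 = 0
10 = 3·3 + 1, so a_1 = 3
3 = 3·1 + 0, so a_2 = 3

[0; 3, 3]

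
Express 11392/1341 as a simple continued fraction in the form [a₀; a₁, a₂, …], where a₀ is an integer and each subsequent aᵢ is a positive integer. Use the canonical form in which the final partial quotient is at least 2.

Repeatedly divide and take the remainder:
⌊11392/1341⌋ = 8, remainder 664
⌊1341/664⌋ = 2, remainder 13
⌊664/13⌋ = 51, remainder 1
⌊13/1⌋ = 13, remainder 0

[8; 2, 51, 13]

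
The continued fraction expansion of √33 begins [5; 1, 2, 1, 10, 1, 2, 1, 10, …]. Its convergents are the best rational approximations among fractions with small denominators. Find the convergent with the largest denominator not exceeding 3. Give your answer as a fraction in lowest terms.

List convergents until the denominator exceeds the bound:
a_0 = 5: 5/1  (≤ bound)
a_1 = 1: 6/1  (≤ bound)
a_2 = 2: 17/3  (≤ bound)
a_3 = 1: 23/4  (> 3, stop)

17/3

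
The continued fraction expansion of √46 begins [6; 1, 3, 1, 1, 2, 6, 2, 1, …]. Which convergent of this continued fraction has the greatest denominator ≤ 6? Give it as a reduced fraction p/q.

34/5

a_0 = 6: 6/1  (≤ bound)
a_1 = 1: 7/1  (≤ bound)
a_2 = 3: 27/4  (≤ bound)
a_3 = 1: 34/5  (≤ bound)
a_4 = 1: 61/9  (> 6, stop)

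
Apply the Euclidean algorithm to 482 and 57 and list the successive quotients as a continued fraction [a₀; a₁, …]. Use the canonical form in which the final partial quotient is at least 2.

482 ÷ 57 → quotient 8, remainder 26
57 ÷ 26 → quotient 2, remainder 5
26 ÷ 5 → quotient 5, remainder 1
5 ÷ 1 → quotient 5, remainder 0

[8; 2, 5, 5]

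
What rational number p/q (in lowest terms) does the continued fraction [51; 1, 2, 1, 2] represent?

569/11

Start with 2.
1 + 1/(2/1) = 1 + 1/2 = 3/2
2 + 1/(3/2) = 2 + 2/3 = 8/3
1 + 1/(8/3) = 1 + 3/8 = 11/8
51 + 1/(11/8) = 51 + 8/11 = 569/11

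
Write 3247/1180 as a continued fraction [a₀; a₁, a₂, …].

[2; 1, 3, 36, 1, 1, 1, 2]

⌊3247/1180⌋ = 2, remainder 887
⌊1180/887⌋ = 1, remainder 293
⌊887/293⌋ = 3, remainder 8
⌊293/8⌋ = 36, remainder 5
⌊8/5⌋ = 1, remainder 3
⌊5/3⌋ = 1, remainder 2
⌊3/2⌋ = 1, remainder 1
⌊2/1⌋ = 2, remainder 0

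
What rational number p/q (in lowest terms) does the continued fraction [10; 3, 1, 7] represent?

Collapse the nested fraction from the inside out:
Start with 7.
1 + 1/(7/1) = 1 + 1/7 = 8/7
3 + 1/(8/7) = 3 + 7/8 = 31/8
10 + 1/(31/8) = 10 + 8/31 = 318/31

318/31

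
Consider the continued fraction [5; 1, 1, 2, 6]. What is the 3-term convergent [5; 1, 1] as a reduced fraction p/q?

a_0 = 5: 5/1
a_1 = 1: 6/1
a_2 = 1: 11/2

11/2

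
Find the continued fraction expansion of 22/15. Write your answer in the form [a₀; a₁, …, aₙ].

Apply division with remainder until the remainder is 0:
22 = 1·15 + 7, so a_0 = 1
15 = 2·7 + 1, so a_1 = 2
7 = 7·1 + 0, so a_2 = 7

[1; 2, 7]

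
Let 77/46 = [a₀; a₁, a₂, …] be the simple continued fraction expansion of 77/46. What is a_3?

Repeatedly divide and take the remainder:
77 = 1·46 + 31, so a_0 = 1
46 = 1·31 + 15, so a_1 = 1
31 = 2·15 + 1, so a_2 = 2
15 = 15·1 + 0, so a_3 = 15

15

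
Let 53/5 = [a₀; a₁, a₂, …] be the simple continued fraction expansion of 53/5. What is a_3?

2

53 ÷ 5 → quotient 10, remainder 3
5 ÷ 3 → quotient 1, remainder 2
3 ÷ 2 → quotient 1, remainder 1
2 ÷ 1 → quotient 2, remainder 0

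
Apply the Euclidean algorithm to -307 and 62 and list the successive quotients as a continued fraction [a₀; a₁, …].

[-5; 20, 1, 2]

⌊-307/62⌋ = -5, remainder 3
⌊62/3⌋ = 20, remainder 2
⌊3/2⌋ = 1, remainder 1
⌊2/1⌋ = 2, remainder 0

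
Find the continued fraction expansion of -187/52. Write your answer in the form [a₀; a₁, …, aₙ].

[-4; 2, 2, 10]

-187 ÷ 52 → quotient -4, remainder 21
52 ÷ 21 → quotient 2, remainder 10
21 ÷ 10 → quotient 2, remainder 1
10 ÷ 1 → quotient 10, remainder 0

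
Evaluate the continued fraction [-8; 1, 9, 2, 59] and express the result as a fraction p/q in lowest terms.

-8862/1249

a_0 = -8: -8/1
a_1 = 1: -7/1
a_2 = 9: -71/10
a_3 = 2: -149/21
a_4 = 59: -8862/1249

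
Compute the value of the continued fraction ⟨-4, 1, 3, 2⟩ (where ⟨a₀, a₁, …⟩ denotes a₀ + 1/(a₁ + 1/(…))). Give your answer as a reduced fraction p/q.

Build up convergents one term at a time:
a_0 = -4: -4/1
a_1 = 1: -3/1
a_2 = 3: -13/4
a_3 = 2: -29/9

-29/9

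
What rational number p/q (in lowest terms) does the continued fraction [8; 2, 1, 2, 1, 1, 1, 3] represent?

Starting at the tail and folding back:
Start with 3.
1 + 1/(3/1) = 1 + 1/3 = 4/3
1 + 1/(4/3) = 1 + 3/4 = 7/4
1 + 1/(7/4) = 1 + 4/7 = 11/7
2 + 1/(11/7) = 2 + 7/11 = 29/11
1 + 1/(29/11) = 1 + 11/29 = 40/29
2 + 1/(40/29) = 2 + 29/40 = 109/40
8 + 1/(109/40) = 8 + 40/109 = 912/109

912/109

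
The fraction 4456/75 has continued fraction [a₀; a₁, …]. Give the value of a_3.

4456 = 59·75 + 31, so a_0 = 59
75 = 2·31 + 13, so a_1 = 2
31 = 2·13 + 5, so a_2 = 2
13 = 2·5 + 3, so a_3 = 2

2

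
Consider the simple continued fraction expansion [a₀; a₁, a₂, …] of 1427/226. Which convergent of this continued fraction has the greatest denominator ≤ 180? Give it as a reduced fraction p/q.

a_0 = 6: 6/1  (≤ bound)
a_1 = 3: 19/3  (≤ bound)
a_2 = 5: 101/16  (≤ bound)
a_3 = 2: 221/35  (≤ bound)
a_4 = 6: 1427/226  (> 180, stop)

221/35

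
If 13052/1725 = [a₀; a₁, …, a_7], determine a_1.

Apply division with remainder until the remainder is 0:
13052 ÷ 1725 → quotient 7, remainder 977
1725 ÷ 977 → quotient 1, remainder 748

1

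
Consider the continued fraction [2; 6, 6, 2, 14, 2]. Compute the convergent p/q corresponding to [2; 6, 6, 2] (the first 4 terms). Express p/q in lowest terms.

173/80

Start with 2.
6 + 1/(2/1) = 6 + 1/2 = 13/2
6 + 1/(13/2) = 6 + 2/13 = 80/13
2 + 1/(80/13) = 2 + 13/80 = 173/80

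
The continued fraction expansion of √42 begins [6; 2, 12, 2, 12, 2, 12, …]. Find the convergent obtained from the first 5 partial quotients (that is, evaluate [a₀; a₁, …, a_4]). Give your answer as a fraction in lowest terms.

4206/649

Build up convergents one term at a time:
a_0 = 6: 6/1
a_1 = 2: 13/2
a_2 = 12: 162/25
a_3 = 2: 337/52
a_4 = 12: 4206/649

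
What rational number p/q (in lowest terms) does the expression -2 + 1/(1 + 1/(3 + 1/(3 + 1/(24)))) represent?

Work from the innermost term outward:
Start with 24.
3 + 1/(24/1) = 3 + 1/24 = 73/24
3 + 1/(73/24) = 3 + 24/73 = 243/73
1 + 1/(243/73) = 1 + 73/243 = 316/243
-2 + 1/(316/243) = -2 + 243/316 = -389/316

-389/316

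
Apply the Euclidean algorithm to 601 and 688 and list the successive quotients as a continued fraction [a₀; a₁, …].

601 = 0·688 + 601, so a_0 = 0
688 = 1·601 + 87, so a_1 = 1
601 = 6·87 + 79, so a_2 = 6
87 = 1·79 + 8, so a_3 = 1
79 = 9·8 + 7, so a_4 = 9
8 = 1·7 + 1, so a_5 = 1
7 = 7·1 + 0, so a_6 = 7

[0; 1, 6, 1, 9, 1, 7]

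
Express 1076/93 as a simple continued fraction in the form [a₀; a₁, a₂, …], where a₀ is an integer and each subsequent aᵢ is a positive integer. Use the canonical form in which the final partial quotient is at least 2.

1076 ÷ 93 → quotient 11, remainder 53
93 ÷ 53 → quotient 1, remainder 40
53 ÷ 40 → quotient 1, remainder 13
40 ÷ 13 → quotient 3, remainder 1
13 ÷ 1 → quotient 13, remainder 0

[11; 1, 1, 3, 13]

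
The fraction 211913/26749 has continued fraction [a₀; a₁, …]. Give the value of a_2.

11

Repeatedly divide and take the remainder:
211913 ÷ 26749 → quotient 7, remainder 24670
26749 ÷ 24670 → quotient 1, remainder 2079
24670 ÷ 2079 → quotient 11, remainder 1801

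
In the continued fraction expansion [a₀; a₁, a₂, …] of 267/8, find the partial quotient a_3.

2

267 ÷ 8 → quotient 33, remainder 3
8 ÷ 3 → quotient 2, remainder 2
3 ÷ 2 → quotient 1, remainder 1
2 ÷ 1 → quotient 2, remainder 0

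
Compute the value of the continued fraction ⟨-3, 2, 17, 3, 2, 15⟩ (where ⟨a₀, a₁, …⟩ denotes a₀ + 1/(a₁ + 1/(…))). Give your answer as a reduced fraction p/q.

-9659/3842

Work from the innermost term outward:
Start with 15.
2 + 1/(15/1) = 2 + 1/15 = 31/15
3 + 1/(31/15) = 3 + 15/31 = 108/31
17 + 1/(108/31) = 17 + 31/108 = 1867/108
2 + 1/(1867/108) = 2 + 108/1867 = 3842/1867
-3 + 1/(3842/1867) = -3 + 1867/3842 = -9659/3842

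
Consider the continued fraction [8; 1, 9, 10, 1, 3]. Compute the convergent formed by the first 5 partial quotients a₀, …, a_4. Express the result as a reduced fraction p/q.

Start with 1.
10 + 1/(1/1) = 10 + 1/1 = 11/1
9 + 1/(11/1) = 9 + 1/11 = 100/11
1 + 1/(100/11) = 1 + 11/100 = 111/100
8 + 1/(111/100) = 8 + 100/111 = 988/111

988/111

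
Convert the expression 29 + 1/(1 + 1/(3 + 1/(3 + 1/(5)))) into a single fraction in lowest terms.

Start with 5.
3 + 1/(5/1) = 3 + 1/5 = 16/5
3 + 1/(16/5) = 3 + 5/16 = 53/16
1 + 1/(53/16) = 1 + 16/53 = 69/53
29 + 1/(69/53) = 29 + 53/69 = 2054/69

2054/69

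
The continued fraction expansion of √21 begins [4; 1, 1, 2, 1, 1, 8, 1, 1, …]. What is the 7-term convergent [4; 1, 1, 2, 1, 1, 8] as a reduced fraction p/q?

Compute successive convergents:
a_0 = 4: 4/1
a_1 = 1: 5/1
a_2 = 1: 9/2
a_3 = 2: 23/5
a_4 = 1: 32/7
a_5 = 1: 55/12
a_6 = 8: 472/103

472/103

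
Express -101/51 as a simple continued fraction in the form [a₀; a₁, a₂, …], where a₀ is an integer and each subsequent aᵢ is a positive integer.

[-2; 51]

-101 = -2·51 + 1, so a_0 = -2
51 = 51·1 + 0, so a_1 = 51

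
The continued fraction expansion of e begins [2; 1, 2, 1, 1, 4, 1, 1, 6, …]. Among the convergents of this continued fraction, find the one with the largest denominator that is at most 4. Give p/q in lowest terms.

11/4

a_0 = 2: 2/1  (≤ bound)
a_1 = 1: 3/1  (≤ bound)
a_2 = 2: 8/3  (≤ bound)
a_3 = 1: 11/4  (≤ bound)
a_4 = 1: 19/7  (> 4, stop)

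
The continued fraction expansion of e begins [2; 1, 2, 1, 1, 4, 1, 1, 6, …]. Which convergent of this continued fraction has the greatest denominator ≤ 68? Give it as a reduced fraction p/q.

a_0 = 2: 2/1  (≤ bound)
a_1 = 1: 3/1  (≤ bound)
a_2 = 2: 8/3  (≤ bound)
a_3 = 1: 11/4  (≤ bound)
a_4 = 1: 19/7  (≤ bound)
a_5 = 4: 87/32  (≤ bound)
a_6 = 1: 106/39  (≤ bound)
a_7 = 1: 193/71  (> 68, stop)

106/39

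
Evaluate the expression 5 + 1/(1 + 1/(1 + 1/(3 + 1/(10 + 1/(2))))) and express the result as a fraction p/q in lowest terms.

841/151

Start with 2.
10 + 1/(2/1) = 10 + 1/2 = 21/2
3 + 1/(21/2) = 3 + 2/21 = 65/21
1 + 1/(65/21) = 1 + 21/65 = 86/65
1 + 1/(86/65) = 1 + 65/86 = 151/86
5 + 1/(151/86) = 5 + 86/151 = 841/151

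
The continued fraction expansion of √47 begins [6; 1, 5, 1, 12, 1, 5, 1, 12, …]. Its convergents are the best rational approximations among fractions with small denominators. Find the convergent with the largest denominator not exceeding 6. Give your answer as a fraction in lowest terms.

List convergents until the denominator exceeds the bound:
a_0 = 6: 6/1  (≤ bound)
a_1 = 1: 7/1  (≤ bound)
a_2 = 5: 41/6  (≤ bound)
a_3 = 1: 48/7  (> 6, stop)

41/6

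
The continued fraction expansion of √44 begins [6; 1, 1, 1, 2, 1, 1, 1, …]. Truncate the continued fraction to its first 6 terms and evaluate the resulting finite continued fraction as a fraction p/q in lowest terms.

Build up convergents one term at a time:
a_0 = 6: 6/1
a_1 = 1: 7/1
a_2 = 1: 13/2
a_3 = 1: 20/3
a_4 = 2: 53/8
a_5 = 1: 73/11

73/11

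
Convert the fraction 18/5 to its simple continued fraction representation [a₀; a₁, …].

[3; 1, 1, 2]

18 ÷ 5 → quotient 3, remainder 3
5 ÷ 3 → quotient 1, remainder 2
3 ÷ 2 → quotient 1, remainder 1
2 ÷ 1 → quotient 2, remainder 0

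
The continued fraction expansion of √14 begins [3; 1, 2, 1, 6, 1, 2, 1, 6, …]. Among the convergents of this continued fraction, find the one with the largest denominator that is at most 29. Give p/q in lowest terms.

101/27

a_0 = 3: 3/1  (≤ bound)
a_1 = 1: 4/1  (≤ bound)
a_2 = 2: 11/3  (≤ bound)
a_3 = 1: 15/4  (≤ bound)
a_4 = 6: 101/27  (≤ bound)
a_5 = 1: 116/31  (> 29, stop)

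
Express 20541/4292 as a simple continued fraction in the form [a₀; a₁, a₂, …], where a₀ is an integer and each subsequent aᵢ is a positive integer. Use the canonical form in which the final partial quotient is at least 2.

20541 = 4·4292 + 3373, so a_0 = 4
4292 = 1·3373 + 919, so a_1 = 1
3373 = 3·919 + 616, so a_2 = 3
919 = 1·616 + 303, so a_3 = 1
616 = 2·303 + 10, so a_4 = 2
303 = 30·10 + 3, so a_5 = 30
10 = 3·3 + 1, so a_6 = 3
3 = 3·1 + 0, so a_7 = 3

[4; 1, 3, 1, 2, 30, 3, 3]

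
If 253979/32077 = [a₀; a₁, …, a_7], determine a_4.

11

⌊253979/32077⌋ = 7, remainder 29440
⌊32077/29440⌋ = 1, remainder 2637
⌊29440/2637⌋ = 11, remainder 433
⌊2637/433⌋ = 6, remainder 39
⌊433/39⌋ = 11, remainder 4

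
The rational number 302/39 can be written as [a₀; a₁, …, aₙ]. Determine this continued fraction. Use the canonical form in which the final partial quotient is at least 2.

⌊302/39⌋ = 7, remainder 29
⌊39/29⌋ = 1, remainder 10
⌊29/10⌋ = 2, remainder 9
⌊10/9⌋ = 1, remainder 1
⌊9/1⌋ = 9, remainder 0

[7; 1, 2, 1, 9]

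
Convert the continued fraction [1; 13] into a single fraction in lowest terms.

Collapse the nested fraction from the inside out:
Start with 13.
1 + 1/(13/1) = 1 + 1/13 = 14/13

14/13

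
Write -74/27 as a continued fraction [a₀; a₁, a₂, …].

[-3; 3, 1, 6]

Apply division with remainder until the remainder is 0:
-74 = -3·27 + 7, so a_0 = -3
27 = 3·7 + 6, so a_1 = 3
7 = 1·6 + 1, so a_2 = 1
6 = 6·1 + 0, so a_3 = 6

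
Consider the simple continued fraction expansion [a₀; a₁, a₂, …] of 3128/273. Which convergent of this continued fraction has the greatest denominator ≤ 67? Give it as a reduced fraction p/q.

275/24

List convergents until the denominator exceeds the bound:
a_0 = 11: 11/1  (≤ bound)
a_1 = 2: 23/2  (≤ bound)
a_2 = 5: 126/11  (≤ bound)
a_3 = 2: 275/24  (≤ bound)
a_4 = 3: 951/83  (> 67, stop)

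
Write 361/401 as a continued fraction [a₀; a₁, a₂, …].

[0; 1, 9, 40]

Run the Euclidean algorithm, recording each quotient:
361 ÷ 401 → quotient 0, remainder 361
401 ÷ 361 → quotient 1, remainder 40
361 ÷ 40 → quotient 9, remainder 1
40 ÷ 1 → quotient 40, remainder 0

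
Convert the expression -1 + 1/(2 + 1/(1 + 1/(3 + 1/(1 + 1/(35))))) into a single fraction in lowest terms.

-322/501

Start with 35.
1 + 1/(35/1) = 1 + 1/35 = 36/35
3 + 1/(36/35) = 3 + 35/36 = 143/36
1 + 1/(143/36) = 1 + 36/143 = 179/143
2 + 1/(179/143) = 2 + 143/179 = 501/179
-1 + 1/(501/179) = -1 + 179/501 = -322/501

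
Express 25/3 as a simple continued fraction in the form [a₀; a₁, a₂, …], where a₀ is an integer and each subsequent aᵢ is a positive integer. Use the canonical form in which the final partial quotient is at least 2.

[8; 3]

25 ÷ 3 → quotient 8, remainder 1
3 ÷ 1 → quotient 3, remainder 0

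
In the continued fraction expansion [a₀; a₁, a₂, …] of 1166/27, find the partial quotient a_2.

⌊1166/27⌋ = 43, remainder 5
⌊27/5⌋ = 5, remainder 2
⌊5/2⌋ = 2, remainder 1

2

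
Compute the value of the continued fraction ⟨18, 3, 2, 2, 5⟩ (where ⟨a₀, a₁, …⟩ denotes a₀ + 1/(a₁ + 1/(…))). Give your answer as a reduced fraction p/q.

1683/92

Start with 5.
2 + 1/(5/1) = 2 + 1/5 = 11/5
2 + 1/(11/5) = 2 + 5/11 = 27/11
3 + 1/(27/11) = 3 + 11/27 = 92/27
18 + 1/(92/27) = 18 + 27/92 = 1683/92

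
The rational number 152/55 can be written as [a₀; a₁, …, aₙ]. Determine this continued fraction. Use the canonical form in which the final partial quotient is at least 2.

Repeatedly divide and take the remainder:
⌊152/55⌋ = 2, remainder 42
⌊55/42⌋ = 1, remainder 13
⌊42/13⌋ = 3, remainder 3
⌊13/3⌋ = 4, remainder 1
⌊3/1⌋ = 3, remainder 0

[2; 1, 3, 4, 3]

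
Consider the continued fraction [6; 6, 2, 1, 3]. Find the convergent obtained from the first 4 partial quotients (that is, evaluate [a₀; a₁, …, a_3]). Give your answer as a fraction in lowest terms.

117/19

Start with 1.
2 + 1/(1/1) = 2 + 1/1 = 3/1
6 + 1/(3/1) = 6 + 1/3 = 19/3
6 + 1/(19/3) = 6 + 3/19 = 117/19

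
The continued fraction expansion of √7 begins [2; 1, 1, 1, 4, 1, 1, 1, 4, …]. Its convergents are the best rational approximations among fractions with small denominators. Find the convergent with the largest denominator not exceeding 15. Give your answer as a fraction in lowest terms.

List convergents until the denominator exceeds the bound:
a_0 = 2: 2/1  (≤ bound)
a_1 = 1: 3/1  (≤ bound)
a_2 = 1: 5/2  (≤ bound)
a_3 = 1: 8/3  (≤ bound)
a_4 = 4: 37/14  (≤ bound)
a_5 = 1: 45/17  (> 15, stop)

37/14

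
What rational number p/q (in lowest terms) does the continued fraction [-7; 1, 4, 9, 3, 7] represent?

Starting at the tail and folding back:
Start with 7.
3 + 1/(7/1) = 3 + 1/7 = 22/7
9 + 1/(22/7) = 9 + 7/22 = 205/22
4 + 1/(205/22) = 4 + 22/205 = 842/205
1 + 1/(842/205) = 1 + 205/842 = 1047/842
-7 + 1/(1047/842) = -7 + 842/1047 = -6487/1047

-6487/1047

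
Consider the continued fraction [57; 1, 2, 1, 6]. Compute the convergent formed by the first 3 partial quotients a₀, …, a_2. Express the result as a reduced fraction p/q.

173/3

a_0 = 57: 57/1
a_1 = 1: 58/1
a_2 = 2: 173/3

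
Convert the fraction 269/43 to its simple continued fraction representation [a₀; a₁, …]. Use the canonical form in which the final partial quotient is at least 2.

Apply division with remainder until the remainder is 0:
269 ÷ 43 → quotient 6, remainder 11
43 ÷ 11 → quotient 3, remainder 10
11 ÷ 10 → quotient 1, remainder 1
10 ÷ 1 → quotient 10, remainder 0

[6; 3, 1, 10]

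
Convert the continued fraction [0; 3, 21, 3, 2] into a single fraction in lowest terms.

Build up convergents one term at a time:
a_0 = 0: 0/1
a_1 = 3: 1/3
a_2 = 21: 21/64
a_3 = 3: 64/195
a_4 = 2: 149/454

149/454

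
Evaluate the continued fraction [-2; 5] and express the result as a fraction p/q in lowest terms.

Use the convergent recurrence hₖ = aₖ·hₖ₋₁ + hₖ₋₂ (and likewise for the denominators kₖ):
a_0 = -2: -2/1
a_1 = 5: -9/5

-9/5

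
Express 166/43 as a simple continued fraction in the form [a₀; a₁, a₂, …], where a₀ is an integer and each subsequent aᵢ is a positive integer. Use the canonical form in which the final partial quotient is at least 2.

166 = 3·43 + 37, so a_0 = 3
43 = 1·37 + 6, so a_1 = 1
37 = 6·6 + 1, so a_2 = 6
6 = 6·1 + 0, so a_3 = 6

[3; 1, 6, 6]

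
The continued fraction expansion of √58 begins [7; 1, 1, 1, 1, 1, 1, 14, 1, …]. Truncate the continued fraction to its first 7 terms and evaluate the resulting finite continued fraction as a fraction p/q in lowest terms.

Work from the innermost term outward:
Start with 1.
1 + 1/(1/1) = 1 + 1/1 = 2/1
1 + 1/(2/1) = 1 + 1/2 = 3/2
1 + 1/(3/2) = 1 + 2/3 = 5/3
1 + 1/(5/3) = 1 + 3/5 = 8/5
1 + 1/(8/5) = 1 + 5/8 = 13/8
7 + 1/(13/8) = 7 + 8/13 = 99/13

99/13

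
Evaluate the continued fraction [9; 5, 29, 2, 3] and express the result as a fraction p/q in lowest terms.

a_0 = 9: 9/1
a_1 = 5: 46/5
a_2 = 29: 1343/146
a_3 = 2: 2732/297
a_4 = 3: 9539/1037

9539/1037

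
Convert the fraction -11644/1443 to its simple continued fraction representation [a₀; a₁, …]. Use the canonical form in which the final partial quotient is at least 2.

-11644 = -9·1443 + 1343, so a_0 = -9
1443 = 1·1343 + 100, so a_1 = 1
1343 = 13·100 + 43, so a_2 = 13
100 = 2·43 + 14, so a_3 = 2
43 = 3·14 + 1, so a_4 = 3
14 = 14·1 + 0, so a_5 = 14

[-9; 1, 13, 2, 3, 14]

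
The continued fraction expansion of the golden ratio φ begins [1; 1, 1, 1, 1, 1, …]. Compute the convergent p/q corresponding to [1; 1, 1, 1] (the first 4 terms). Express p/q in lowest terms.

Starting at the tail and folding back:
Start with 1.
1 + 1/(1/1) = 1 + 1/1 = 2/1
1 + 1/(2/1) = 1 + 1/2 = 3/2
1 + 1/(3/2) = 1 + 2/3 = 5/3

5/3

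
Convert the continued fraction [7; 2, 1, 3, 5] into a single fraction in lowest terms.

427/58

a_0 = 7: 7/1
a_1 = 2: 15/2
a_2 = 1: 22/3
a_3 = 3: 81/11
a_4 = 5: 427/58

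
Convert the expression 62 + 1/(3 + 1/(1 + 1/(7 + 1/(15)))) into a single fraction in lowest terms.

Start with 15.
7 + 1/(15/1) = 7 + 1/15 = 106/15
1 + 1/(106/15) = 1 + 15/106 = 121/106
3 + 1/(121/106) = 3 + 106/121 = 469/121
62 + 1/(469/121) = 62 + 121/469 = 29199/469

29199/469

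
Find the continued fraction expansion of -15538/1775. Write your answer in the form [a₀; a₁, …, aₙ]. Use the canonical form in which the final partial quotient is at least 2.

-15538 = -9·1775 + 437, so a_0 = -9
1775 = 4·437 + 27, so a_1 = 4
437 = 16·27 + 5, so a_2 = 16
27 = 5·5 + 2, so a_3 = 5
5 = 2·2 + 1, so a_4 = 2
2 = 2·1 + 0, so a_5 = 2

[-9; 4, 16, 5, 2, 2]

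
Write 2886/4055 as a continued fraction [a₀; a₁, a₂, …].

2886 = 0·4055 + 2886, so a_0 = 0
4055 = 1·2886 + 1169, so a_1 = 1
2886 = 2·1169 + 548, so a_2 = 2
1169 = 2·548 + 73, so a_3 = 2
548 = 7·73 + 37, so a_4 = 7
73 = 1·37 + 36, so a_5 = 1
37 = 1·36 + 1, so a_6 = 1
36 = 36·1 + 0, so a_7 = 36

[0; 1, 2, 2, 7, 1, 1, 36]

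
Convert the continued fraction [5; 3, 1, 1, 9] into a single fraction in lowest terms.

Build up convergents one term at a time:
a_0 = 5: 5/1
a_1 = 3: 16/3
a_2 = 1: 21/4
a_3 = 1: 37/7
a_4 = 9: 354/67

354/67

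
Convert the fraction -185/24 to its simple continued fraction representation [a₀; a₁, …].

[-8; 3, 2, 3]

Apply division with remainder until the remainder is 0:
⌊-185/24⌋ = -8, remainder 7
⌊24/7⌋ = 3, remainder 3
⌊7/3⌋ = 2, remainder 1
⌊3/1⌋ = 3, remainder 0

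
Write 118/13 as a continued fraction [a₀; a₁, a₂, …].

118 = 9·13 + 1, so a_0 = 9
13 = 13·1 + 0, so a_1 = 13

[9; 13]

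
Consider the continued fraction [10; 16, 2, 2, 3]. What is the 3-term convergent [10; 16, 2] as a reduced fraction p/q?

a_0 = 10: 10/1
a_1 = 16: 161/16
a_2 = 2: 332/33

332/33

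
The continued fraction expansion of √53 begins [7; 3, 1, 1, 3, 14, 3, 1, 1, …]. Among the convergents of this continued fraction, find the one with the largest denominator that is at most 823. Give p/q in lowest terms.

List convergents until the denominator exceeds the bound:
a_0 = 7: 7/1  (≤ bound)
a_1 = 3: 22/3  (≤ bound)
a_2 = 1: 29/4  (≤ bound)
a_3 = 1: 51/7  (≤ bound)
a_4 = 3: 182/25  (≤ bound)
a_5 = 14: 2599/357  (≤ bound)
a_6 = 3: 7979/1096  (> 823, stop)

2599/357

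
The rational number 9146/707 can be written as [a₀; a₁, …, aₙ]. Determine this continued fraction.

[12; 1, 14, 1, 2, 2, 6]

9146 ÷ 707 → quotient 12, remainder 662
707 ÷ 662 → quotient 1, remainder 45
662 ÷ 45 → quotient 14, remainder 32
45 ÷ 32 → quotient 1, remainder 13
32 ÷ 13 → quotient 2, remainder 6
13 ÷ 6 → quotient 2, remainder 1
6 ÷ 1 → quotient 6, remainder 0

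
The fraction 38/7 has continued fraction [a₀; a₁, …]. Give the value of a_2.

Repeatedly divide and take the remainder:
38 ÷ 7 → quotient 5, remainder 3
7 ÷ 3 → quotient 2, remainder 1
3 ÷ 1 → quotient 3, remainder 0

3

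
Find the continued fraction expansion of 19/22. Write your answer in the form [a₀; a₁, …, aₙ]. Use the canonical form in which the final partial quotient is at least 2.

[0; 1, 6, 3]

Repeatedly divide and take the remainder:
⌊19/22⌋ = 0, remainder 19
⌊22/19⌋ = 1, remainder 3
⌊19/3⌋ = 6, remainder 1
⌊3/1⌋ = 3, remainder 0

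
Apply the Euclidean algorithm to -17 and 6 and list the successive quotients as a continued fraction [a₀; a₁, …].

-17 ÷ 6 → quotient -3, remainder 1
6 ÷ 1 → quotient 6, remainder 0

[-3; 6]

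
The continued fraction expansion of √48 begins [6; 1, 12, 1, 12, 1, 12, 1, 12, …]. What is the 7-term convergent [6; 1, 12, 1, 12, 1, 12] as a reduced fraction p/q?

a_0 = 6: 6/1
a_1 = 1: 7/1
a_2 = 12: 90/13
a_3 = 1: 97/14
a_4 = 12: 1254/181
a_5 = 1: 1351/195
a_6 = 12: 17466/2521

17466/2521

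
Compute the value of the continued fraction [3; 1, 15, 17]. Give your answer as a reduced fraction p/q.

1075/273

Compute successive convergents:
a_0 = 3: 3/1
a_1 = 1: 4/1
a_2 = 15: 63/16
a_3 = 17: 1075/273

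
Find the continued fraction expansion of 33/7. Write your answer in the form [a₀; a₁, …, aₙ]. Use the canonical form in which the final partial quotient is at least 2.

[4; 1, 2, 2]

Run the Euclidean algorithm, recording each quotient:
33 = 4·7 + 5, so a_0 = 4
7 = 1·5 + 2, so a_1 = 1
5 = 2·2 + 1, so a_2 = 2
2 = 2·1 + 0, so a_3 = 2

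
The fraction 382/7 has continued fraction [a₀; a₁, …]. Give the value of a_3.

Apply division with remainder until the remainder is 0:
382 = 54·7 + 4, so a_0 = 54
7 = 1·4 + 3, so a_1 = 1
4 = 1·3 + 1, so a_2 = 1
3 = 3·1 + 0, so a_3 = 3

3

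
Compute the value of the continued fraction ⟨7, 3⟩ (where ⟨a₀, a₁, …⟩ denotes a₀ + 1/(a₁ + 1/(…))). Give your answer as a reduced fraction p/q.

22/3

Starting at the tail and folding back:
Start with 3.
7 + 1/(3/1) = 7 + 1/3 = 22/3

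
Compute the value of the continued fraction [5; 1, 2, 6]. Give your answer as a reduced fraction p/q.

Work from the innermost term outward:
Start with 6.
2 + 1/(6/1) = 2 + 1/6 = 13/6
1 + 1/(13/6) = 1 + 6/13 = 19/13
5 + 1/(19/13) = 5 + 13/19 = 108/19

108/19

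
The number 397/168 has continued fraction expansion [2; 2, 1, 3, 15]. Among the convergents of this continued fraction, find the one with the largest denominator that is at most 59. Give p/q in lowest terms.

26/11

List convergents until the denominator exceeds the bound:
a_0 = 2: 2/1  (≤ bound)
a_1 = 2: 5/2  (≤ bound)
a_2 = 1: 7/3  (≤ bound)
a_3 = 3: 26/11  (≤ bound)
a_4 = 15: 397/168  (> 59, stop)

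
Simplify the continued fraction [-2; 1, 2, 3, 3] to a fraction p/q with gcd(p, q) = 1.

-43/33

Use the convergent recurrence hₖ = aₖ·hₖ₋₁ + hₖ₋₂ (and likewise for the denominators kₖ):
a_0 = -2: -2/1
a_1 = 1: -1/1
a_2 = 2: -4/3
a_3 = 3: -13/10
a_4 = 3: -43/33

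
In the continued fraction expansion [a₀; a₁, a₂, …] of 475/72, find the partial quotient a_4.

14

475 = 6·72 + 43, so a_0 = 6
72 = 1·43 + 29, so a_1 = 1
43 = 1·29 + 14, so a_2 = 1
29 = 2·14 + 1, so a_3 = 2
14 = 14·1 + 0, so a_4 = 14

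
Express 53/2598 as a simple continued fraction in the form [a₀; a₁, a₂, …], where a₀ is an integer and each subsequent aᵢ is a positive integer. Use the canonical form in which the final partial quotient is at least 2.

53 ÷ 2598 → quotient 0, remainder 53
2598 ÷ 53 → quotient 49, remainder 1
53 ÷ 1 → quotient 53, remainder 0

[0; 49, 53]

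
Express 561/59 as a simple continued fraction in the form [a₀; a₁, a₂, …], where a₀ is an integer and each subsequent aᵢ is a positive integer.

561 ÷ 59 → quotient 9, remainder 30
59 ÷ 30 → quotient 1, remainder 29
30 ÷ 29 → quotient 1, remainder 1
29 ÷ 1 → quotient 29, remainder 0

[9; 1, 1, 29]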